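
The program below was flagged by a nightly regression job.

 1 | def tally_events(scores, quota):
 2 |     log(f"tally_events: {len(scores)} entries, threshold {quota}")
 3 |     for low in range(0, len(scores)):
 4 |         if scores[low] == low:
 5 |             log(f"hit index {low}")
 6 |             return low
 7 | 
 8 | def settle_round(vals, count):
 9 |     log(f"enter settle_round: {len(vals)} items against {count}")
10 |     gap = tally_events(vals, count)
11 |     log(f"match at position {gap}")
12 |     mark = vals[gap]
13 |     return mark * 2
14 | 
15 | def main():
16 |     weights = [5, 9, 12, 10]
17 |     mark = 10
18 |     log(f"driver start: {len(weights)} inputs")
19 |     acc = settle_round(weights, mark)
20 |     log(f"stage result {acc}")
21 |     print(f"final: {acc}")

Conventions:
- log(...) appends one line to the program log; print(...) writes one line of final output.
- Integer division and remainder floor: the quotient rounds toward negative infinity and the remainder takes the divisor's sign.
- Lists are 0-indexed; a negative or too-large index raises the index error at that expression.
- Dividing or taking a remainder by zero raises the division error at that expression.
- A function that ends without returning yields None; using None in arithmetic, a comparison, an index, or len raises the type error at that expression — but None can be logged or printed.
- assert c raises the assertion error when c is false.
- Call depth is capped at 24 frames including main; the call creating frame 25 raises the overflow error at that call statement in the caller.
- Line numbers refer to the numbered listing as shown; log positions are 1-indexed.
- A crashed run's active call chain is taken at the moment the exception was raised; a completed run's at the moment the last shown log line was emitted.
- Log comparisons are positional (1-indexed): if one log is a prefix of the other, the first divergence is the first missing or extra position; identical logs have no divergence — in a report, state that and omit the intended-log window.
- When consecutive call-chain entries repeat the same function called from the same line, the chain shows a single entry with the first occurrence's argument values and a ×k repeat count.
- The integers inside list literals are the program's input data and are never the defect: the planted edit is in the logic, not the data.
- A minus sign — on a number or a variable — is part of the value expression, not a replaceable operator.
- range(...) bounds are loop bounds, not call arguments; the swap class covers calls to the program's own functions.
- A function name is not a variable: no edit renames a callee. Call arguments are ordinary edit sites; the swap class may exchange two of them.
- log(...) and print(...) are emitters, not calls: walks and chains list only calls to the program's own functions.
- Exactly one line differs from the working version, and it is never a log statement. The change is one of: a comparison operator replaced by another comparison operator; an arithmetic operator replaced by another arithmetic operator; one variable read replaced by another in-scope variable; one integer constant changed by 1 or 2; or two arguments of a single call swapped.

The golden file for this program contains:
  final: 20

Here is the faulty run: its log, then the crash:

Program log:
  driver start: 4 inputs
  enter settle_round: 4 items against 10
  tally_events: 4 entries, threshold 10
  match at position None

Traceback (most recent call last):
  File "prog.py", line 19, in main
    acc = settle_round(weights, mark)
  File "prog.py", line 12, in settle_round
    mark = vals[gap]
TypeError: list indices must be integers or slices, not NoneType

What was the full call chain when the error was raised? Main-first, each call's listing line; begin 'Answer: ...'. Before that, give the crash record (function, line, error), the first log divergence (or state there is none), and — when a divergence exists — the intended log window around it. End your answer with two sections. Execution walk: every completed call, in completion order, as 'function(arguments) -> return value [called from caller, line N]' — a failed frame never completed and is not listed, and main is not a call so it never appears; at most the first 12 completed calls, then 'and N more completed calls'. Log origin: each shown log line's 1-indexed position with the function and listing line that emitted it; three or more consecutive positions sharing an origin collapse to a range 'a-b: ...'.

Answer: main -> settle_round (called at line 19).
The tell: The earliest visible damage is log position 4 — 'match at position None' rather than the intended 'hit index 3'.
Crash: settle_round, line 12, TypeError.
First divergence: position 4 — shown 'match at position None', intended 'hit index 3'.
Intended log window:
  2: enter settle_round: 4 items against 10
  3: tally_events: 4 entries, threshold 10
  4: hit index 3
  5: match at position 3
Execution walk:
  tally_events([5, 9, 12, 10], 10) -> None  [called from settle_round, line 10]
Log line origins:
  1 — main, line 18
  2 — settle_round, line 9
  3 — tally_events, line 2
  4 — settle_round, line 11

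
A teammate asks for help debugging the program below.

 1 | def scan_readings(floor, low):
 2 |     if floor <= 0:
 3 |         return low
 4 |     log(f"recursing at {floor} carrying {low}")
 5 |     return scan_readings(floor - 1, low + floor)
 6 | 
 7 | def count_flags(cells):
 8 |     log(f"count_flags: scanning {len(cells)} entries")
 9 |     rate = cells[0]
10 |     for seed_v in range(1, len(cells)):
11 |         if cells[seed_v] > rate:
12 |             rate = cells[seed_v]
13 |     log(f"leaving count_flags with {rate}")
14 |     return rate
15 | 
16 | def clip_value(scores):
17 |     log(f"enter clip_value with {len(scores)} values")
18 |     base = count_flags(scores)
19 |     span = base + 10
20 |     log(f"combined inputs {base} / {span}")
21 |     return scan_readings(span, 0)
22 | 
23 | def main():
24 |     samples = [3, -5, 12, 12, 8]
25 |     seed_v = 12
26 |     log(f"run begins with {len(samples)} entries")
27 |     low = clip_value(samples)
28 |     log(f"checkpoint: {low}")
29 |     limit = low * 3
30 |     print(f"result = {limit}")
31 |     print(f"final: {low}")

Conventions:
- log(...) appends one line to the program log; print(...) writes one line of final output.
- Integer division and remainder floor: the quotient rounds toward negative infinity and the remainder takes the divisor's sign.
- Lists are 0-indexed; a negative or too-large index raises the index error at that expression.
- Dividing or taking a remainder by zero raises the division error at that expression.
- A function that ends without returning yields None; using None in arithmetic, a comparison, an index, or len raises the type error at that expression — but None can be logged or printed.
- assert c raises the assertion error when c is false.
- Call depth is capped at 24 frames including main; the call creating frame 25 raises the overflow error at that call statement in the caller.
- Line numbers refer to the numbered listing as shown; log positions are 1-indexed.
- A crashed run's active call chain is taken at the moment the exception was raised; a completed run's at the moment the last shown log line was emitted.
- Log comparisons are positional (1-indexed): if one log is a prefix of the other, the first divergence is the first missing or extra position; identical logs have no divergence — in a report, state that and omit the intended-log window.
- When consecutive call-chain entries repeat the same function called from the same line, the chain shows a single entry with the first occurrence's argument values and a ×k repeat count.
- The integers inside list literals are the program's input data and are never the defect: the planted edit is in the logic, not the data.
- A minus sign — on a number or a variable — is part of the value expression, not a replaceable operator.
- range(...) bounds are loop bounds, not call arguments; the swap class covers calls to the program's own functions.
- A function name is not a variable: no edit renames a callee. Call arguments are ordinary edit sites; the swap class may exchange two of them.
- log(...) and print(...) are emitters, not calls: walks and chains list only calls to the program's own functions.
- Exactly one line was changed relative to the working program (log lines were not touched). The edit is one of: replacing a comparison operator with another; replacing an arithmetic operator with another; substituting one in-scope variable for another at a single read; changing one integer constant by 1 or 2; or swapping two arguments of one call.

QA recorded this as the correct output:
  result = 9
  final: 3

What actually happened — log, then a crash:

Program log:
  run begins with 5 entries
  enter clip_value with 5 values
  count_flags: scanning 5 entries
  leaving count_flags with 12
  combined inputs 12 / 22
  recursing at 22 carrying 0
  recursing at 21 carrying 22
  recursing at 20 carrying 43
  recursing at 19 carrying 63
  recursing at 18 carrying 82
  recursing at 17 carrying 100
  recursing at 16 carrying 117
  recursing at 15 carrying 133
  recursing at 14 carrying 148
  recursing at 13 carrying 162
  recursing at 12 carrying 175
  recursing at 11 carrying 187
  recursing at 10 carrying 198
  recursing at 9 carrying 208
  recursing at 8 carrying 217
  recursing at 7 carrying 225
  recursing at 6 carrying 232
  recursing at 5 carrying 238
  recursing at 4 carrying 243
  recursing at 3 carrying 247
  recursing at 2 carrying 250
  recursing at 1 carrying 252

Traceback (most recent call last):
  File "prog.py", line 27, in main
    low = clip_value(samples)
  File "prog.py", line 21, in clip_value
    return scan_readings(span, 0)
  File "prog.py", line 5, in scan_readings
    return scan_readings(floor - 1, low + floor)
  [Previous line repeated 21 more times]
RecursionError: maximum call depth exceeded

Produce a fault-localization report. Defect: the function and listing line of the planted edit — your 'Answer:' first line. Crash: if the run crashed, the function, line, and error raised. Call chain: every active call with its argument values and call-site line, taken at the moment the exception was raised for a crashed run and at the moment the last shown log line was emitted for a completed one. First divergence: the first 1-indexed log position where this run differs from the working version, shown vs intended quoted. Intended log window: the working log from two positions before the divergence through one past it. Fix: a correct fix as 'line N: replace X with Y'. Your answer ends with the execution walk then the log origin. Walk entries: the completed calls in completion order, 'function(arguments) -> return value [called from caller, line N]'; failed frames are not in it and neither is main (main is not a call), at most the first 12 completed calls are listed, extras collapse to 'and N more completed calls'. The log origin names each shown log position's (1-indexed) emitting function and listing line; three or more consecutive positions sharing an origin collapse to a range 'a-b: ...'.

Answer: the defect is in clip_value at line 19.
Key fact: At log position 5 the runs split — shown 'combined inputs 12 / 22', but the working version logs 'combined inputs 12 / 2'.
Crash: scan_readings, line 5, RecursionError.
Call chain: main -> clip_value([3, -5, 12, 12, 8]) (called at line 27) -> scan_readings(22, 0) (called at line 21) -> scan_readings(21, 22) (called at line 5) ×21.
First divergence: at position 5 the run shows 'combined inputs 12 / 22' where the working version logs 'combined inputs 12 / 2'.
Intended log window:
  3: count_flags: scanning 5 entries
  4: leaving count_flags with 12
  5: combined inputs 12 / 2
  6: recursing at 2 carrying 0
Execution walk:
  count_flags([3, -5, 12, 12, 8]) -> 12  [called from clip_value, line 18]
Log origin:
  1: emitted by main (line 26)
  2: emitted by clip_value (line 17)
  3: emitted by count_flags (line 8)
  4: emitted by count_flags (line 13)
  5: emitted by clip_value (line 20)
  6-27: emitted by scan_readings (line 4)
A correct fix: line 19: replace `+` with `%`.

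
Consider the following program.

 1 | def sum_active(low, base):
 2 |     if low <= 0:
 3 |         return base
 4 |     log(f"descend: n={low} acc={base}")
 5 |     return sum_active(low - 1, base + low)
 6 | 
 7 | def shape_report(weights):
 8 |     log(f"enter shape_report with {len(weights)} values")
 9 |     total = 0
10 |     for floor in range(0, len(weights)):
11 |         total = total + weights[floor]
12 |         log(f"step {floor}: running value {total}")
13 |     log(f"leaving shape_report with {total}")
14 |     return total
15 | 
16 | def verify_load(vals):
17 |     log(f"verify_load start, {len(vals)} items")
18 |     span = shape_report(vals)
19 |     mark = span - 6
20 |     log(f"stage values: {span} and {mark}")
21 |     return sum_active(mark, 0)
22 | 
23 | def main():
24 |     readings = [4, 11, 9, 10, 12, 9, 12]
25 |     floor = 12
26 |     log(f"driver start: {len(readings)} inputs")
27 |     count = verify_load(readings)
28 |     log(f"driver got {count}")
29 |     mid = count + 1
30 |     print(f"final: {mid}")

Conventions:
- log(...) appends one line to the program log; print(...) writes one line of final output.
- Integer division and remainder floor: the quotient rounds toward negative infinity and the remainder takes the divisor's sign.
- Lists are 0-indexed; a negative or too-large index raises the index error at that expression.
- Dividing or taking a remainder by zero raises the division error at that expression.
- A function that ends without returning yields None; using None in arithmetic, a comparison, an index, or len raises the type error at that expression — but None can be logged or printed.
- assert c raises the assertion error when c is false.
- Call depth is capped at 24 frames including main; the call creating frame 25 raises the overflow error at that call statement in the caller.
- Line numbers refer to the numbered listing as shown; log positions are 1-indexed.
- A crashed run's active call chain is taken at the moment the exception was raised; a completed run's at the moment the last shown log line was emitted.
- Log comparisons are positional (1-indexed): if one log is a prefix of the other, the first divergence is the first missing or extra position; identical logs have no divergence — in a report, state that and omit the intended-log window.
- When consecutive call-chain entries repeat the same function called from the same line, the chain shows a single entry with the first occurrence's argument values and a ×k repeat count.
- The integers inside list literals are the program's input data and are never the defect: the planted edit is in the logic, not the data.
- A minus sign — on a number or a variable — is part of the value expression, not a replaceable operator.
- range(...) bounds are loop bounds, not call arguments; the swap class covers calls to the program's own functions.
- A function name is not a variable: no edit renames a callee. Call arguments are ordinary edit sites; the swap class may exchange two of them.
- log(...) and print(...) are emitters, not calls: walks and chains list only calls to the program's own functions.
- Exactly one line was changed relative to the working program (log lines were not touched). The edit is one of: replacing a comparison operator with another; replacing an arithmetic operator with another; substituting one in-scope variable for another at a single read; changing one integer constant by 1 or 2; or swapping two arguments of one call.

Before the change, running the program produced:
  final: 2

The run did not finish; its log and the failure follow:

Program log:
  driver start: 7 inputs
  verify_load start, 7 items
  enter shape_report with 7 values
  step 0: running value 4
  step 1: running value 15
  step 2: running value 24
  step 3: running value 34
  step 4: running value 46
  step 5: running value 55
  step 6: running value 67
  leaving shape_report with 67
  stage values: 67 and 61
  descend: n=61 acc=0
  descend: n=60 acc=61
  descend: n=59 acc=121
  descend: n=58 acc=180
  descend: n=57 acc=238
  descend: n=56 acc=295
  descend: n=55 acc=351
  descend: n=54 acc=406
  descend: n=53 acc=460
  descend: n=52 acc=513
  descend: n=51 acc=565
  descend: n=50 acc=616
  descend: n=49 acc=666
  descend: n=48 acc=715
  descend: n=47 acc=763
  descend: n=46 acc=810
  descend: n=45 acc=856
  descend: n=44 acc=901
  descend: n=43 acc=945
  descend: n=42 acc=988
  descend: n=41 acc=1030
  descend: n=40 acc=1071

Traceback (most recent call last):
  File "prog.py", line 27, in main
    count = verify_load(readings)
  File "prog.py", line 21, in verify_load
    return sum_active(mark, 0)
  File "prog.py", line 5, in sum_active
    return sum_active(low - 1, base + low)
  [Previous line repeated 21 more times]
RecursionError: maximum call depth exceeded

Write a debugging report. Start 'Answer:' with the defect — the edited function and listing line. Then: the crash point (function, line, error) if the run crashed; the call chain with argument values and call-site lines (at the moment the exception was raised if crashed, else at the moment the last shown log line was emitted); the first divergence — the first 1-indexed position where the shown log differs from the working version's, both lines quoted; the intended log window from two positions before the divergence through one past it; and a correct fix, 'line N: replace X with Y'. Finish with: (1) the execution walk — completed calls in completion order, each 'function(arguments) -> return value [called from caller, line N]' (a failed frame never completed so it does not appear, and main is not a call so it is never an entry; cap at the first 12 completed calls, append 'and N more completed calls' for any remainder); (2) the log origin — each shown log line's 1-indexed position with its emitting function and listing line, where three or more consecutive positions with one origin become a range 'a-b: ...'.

Answer: the defect is in verify_load at line 19.
The tell: At log position 12 the runs split — shown 'stage values: 67 and 61', but the working version logs 'stage values: 67 and 1'.
Crash: sum_active, line 5, RecursionError.
Call chain: main -> verify_load([4, 11, 9, 10, 12, 9, 12]) (called at line 27) -> sum_active(61, 0) (called at line 21) -> sum_active(60, 61) (called at line 5) ×21.
First divergence: position 12 — shown 'stage values: 67 and 61', intended 'stage values: 67 and 1'.
Intended log window:
  10: step 6: running value 67
  11: leaving shape_report with 67
  12: stage values: 67 and 1
  13: descend: n=1 acc=0
Execution walk:
  shape_report([4, 11, 9, 10, 12, 9, 12]) -> 67  [called from verify_load, line 18]
Log origins:
  1 — main, line 26
  2 — verify_load, line 17
  3 — shape_report, line 8
  4-10 — shape_report, line 12
  11 — shape_report, line 13
  12 — verify_load, line 20
  13-34 — sum_active, line 4
A correct fix: line 19: replace `-` with `%`.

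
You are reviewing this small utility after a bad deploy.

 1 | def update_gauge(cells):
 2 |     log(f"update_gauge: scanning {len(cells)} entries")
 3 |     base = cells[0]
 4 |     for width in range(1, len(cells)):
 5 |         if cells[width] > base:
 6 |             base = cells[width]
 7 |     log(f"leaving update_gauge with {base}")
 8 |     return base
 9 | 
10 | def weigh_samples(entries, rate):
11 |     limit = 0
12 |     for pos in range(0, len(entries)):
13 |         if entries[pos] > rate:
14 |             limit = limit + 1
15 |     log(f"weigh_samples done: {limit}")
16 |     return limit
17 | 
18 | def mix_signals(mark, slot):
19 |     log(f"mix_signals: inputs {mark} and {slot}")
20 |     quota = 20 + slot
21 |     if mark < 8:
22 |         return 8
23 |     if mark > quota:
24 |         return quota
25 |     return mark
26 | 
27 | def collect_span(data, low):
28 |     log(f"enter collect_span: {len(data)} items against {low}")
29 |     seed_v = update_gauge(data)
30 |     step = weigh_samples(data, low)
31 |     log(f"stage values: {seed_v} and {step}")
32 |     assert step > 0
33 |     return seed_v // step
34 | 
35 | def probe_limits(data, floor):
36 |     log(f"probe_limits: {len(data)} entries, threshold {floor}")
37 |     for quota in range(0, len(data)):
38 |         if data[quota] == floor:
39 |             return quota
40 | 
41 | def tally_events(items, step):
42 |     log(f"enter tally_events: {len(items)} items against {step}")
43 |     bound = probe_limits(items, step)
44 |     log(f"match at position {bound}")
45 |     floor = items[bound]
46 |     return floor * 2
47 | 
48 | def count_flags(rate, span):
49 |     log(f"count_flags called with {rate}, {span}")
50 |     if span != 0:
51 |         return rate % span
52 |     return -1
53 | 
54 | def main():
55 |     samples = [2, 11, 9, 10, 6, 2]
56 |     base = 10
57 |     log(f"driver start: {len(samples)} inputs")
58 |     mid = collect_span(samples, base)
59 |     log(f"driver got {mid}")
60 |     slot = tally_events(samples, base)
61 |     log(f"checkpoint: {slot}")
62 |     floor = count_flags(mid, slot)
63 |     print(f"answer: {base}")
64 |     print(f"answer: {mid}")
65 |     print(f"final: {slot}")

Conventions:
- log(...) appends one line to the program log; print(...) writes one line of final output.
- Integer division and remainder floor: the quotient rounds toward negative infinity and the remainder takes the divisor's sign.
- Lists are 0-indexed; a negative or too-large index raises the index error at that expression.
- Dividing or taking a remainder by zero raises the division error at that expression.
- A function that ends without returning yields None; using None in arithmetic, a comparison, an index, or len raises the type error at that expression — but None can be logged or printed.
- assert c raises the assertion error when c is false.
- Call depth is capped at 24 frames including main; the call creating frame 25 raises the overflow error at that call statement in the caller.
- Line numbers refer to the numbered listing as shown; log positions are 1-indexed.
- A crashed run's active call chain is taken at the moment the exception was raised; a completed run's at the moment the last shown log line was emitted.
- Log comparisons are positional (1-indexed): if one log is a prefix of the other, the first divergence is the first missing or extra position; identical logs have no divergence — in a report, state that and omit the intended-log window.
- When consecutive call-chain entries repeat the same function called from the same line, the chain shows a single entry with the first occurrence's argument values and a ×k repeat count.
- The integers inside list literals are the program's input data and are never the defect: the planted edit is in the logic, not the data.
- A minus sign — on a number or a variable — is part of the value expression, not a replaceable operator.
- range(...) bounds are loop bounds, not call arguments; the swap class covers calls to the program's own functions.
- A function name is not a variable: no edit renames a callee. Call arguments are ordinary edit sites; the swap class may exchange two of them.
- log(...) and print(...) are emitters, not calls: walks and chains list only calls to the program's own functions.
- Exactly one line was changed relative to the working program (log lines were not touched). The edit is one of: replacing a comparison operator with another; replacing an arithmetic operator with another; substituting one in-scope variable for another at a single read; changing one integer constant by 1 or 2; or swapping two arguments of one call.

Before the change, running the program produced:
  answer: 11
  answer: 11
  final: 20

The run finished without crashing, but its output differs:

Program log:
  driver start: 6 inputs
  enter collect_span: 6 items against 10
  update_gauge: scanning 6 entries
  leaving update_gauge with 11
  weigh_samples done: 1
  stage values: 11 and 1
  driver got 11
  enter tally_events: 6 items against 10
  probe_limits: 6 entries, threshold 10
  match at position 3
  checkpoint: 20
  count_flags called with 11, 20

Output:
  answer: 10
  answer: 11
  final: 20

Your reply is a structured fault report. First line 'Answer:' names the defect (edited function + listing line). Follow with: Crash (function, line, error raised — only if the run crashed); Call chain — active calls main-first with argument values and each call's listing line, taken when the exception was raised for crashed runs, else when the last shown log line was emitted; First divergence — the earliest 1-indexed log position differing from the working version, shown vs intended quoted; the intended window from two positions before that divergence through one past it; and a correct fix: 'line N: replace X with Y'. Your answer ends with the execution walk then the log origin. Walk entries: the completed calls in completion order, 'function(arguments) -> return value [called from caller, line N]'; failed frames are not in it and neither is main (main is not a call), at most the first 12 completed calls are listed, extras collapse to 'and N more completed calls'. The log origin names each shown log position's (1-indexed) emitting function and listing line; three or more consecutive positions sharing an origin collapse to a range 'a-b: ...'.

Answer: the defect is in main at line 63.
Key fact: Log streams are identical — the defect surfaces only in the printed output.
Call chain: main -> count_flags(11, 20) (called at line 62).
First divergence: none (the log streams are identical).
Execution walk:
  update_gauge([2, 11, 9, 10, 6, 2]) -> 11  [called from collect_span, line 29]
  weigh_samples([2, 11, 9, 10, 6, 2], 10) -> 1  [called from collect_span, line 30]
  collect_span([2, 11, 9, 10, 6, 2], 10) -> 11  [called from main, line 58]
  probe_limits([2, 11, 9, 10, 6, 2], 10) -> 3  [called from tally_events, line 43]
  tally_events([2, 11, 9, 10, 6, 2], 10) -> 20  [called from main, line 60]
  count_flags(11, 20) -> 11  [called from main, line 62]
Log origins:
  1: emitted by main (line 57)
  2: emitted by collect_span (line 28)
  3: emitted by update_gauge (line 2)
  4: emitted by update_gauge (line 7)
  5: emitted by weigh_samples (line 15)
  6: emitted by collect_span (line 31)
  7: emitted by main (line 59)
  8: emitted by tally_events (line 42)
  9: emitted by probe_limits (line 36)
  10: emitted by tally_events (line 44)
  11: emitted by main (line 61)
  12: emitted by count_flags (line 49)
A correct fix: line 63: replace `base` with `floor`.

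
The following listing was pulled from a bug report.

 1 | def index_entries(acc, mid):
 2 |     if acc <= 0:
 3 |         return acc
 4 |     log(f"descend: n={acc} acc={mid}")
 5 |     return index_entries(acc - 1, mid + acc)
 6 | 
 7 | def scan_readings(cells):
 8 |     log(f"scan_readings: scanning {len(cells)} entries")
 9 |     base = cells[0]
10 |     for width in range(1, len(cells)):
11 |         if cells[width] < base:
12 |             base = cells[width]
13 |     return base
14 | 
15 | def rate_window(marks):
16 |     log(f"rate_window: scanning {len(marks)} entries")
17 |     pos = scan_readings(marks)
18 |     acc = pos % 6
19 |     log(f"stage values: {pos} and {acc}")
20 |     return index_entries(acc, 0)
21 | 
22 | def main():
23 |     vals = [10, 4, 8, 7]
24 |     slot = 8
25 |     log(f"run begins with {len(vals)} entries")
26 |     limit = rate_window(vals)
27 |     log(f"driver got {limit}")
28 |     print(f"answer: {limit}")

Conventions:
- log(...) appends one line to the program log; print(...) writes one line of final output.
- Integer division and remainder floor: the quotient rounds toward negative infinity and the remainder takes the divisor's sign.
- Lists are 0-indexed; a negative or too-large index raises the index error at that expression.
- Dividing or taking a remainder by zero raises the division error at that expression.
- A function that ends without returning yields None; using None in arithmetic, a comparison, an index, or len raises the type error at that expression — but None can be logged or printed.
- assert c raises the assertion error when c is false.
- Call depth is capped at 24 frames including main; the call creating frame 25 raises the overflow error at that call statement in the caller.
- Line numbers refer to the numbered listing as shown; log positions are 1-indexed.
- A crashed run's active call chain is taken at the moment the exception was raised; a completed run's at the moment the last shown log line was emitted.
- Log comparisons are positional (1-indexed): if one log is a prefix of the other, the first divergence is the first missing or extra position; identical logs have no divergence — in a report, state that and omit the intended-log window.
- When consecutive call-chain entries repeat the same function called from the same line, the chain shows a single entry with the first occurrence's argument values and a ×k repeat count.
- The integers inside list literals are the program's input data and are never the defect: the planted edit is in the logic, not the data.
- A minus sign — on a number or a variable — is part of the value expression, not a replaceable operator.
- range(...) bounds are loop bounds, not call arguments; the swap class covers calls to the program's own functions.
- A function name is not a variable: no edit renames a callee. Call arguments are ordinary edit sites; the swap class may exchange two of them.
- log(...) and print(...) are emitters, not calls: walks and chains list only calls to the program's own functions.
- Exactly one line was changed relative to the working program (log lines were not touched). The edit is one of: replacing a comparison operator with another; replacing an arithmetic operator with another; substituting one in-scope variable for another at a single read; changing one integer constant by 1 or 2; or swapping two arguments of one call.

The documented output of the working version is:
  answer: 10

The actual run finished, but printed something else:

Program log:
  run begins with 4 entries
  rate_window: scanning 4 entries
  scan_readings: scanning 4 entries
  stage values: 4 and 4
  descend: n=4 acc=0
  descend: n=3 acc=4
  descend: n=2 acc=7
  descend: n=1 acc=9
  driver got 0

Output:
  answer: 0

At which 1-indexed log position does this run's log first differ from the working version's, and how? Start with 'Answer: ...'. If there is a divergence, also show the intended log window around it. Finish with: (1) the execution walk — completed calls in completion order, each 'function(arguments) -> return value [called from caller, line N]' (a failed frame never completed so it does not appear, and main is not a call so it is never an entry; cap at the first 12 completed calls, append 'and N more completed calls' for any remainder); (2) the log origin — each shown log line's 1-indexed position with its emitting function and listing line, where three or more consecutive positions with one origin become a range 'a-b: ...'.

Answer: position 9 — shown 'driver got 0', intended 'driver got 10'.
Intended log window:
  7: descend: n=2 acc=7
  8: descend: n=1 acc=9
  9: driver got 10
Execution walk:
  scan_readings([10, 4, 8, 7]) -> 4  [called from rate_window, line 17]
  index_entries(0, 10) -> 0  [called from index_entries, line 5]
  index_entries(1, 9) -> 0  [called from index_entries, line 5]
  index_entries(2, 7) -> 0  [called from index_entries, line 5]
  index_entries(3, 4) -> 0  [called from index_entries, line 5]
  index_entries(4, 0) -> 0  [called from rate_window, line 20]
  rate_window([10, 4, 8, 7]) -> 0  [called from main, line 26]
Log origins:
  1: from main, line 25
  2: from rate_window, line 16
  3: from scan_readings, line 8
  4: from rate_window, line 19
  5-8: from index_entries, line 4
  9: from main, line 27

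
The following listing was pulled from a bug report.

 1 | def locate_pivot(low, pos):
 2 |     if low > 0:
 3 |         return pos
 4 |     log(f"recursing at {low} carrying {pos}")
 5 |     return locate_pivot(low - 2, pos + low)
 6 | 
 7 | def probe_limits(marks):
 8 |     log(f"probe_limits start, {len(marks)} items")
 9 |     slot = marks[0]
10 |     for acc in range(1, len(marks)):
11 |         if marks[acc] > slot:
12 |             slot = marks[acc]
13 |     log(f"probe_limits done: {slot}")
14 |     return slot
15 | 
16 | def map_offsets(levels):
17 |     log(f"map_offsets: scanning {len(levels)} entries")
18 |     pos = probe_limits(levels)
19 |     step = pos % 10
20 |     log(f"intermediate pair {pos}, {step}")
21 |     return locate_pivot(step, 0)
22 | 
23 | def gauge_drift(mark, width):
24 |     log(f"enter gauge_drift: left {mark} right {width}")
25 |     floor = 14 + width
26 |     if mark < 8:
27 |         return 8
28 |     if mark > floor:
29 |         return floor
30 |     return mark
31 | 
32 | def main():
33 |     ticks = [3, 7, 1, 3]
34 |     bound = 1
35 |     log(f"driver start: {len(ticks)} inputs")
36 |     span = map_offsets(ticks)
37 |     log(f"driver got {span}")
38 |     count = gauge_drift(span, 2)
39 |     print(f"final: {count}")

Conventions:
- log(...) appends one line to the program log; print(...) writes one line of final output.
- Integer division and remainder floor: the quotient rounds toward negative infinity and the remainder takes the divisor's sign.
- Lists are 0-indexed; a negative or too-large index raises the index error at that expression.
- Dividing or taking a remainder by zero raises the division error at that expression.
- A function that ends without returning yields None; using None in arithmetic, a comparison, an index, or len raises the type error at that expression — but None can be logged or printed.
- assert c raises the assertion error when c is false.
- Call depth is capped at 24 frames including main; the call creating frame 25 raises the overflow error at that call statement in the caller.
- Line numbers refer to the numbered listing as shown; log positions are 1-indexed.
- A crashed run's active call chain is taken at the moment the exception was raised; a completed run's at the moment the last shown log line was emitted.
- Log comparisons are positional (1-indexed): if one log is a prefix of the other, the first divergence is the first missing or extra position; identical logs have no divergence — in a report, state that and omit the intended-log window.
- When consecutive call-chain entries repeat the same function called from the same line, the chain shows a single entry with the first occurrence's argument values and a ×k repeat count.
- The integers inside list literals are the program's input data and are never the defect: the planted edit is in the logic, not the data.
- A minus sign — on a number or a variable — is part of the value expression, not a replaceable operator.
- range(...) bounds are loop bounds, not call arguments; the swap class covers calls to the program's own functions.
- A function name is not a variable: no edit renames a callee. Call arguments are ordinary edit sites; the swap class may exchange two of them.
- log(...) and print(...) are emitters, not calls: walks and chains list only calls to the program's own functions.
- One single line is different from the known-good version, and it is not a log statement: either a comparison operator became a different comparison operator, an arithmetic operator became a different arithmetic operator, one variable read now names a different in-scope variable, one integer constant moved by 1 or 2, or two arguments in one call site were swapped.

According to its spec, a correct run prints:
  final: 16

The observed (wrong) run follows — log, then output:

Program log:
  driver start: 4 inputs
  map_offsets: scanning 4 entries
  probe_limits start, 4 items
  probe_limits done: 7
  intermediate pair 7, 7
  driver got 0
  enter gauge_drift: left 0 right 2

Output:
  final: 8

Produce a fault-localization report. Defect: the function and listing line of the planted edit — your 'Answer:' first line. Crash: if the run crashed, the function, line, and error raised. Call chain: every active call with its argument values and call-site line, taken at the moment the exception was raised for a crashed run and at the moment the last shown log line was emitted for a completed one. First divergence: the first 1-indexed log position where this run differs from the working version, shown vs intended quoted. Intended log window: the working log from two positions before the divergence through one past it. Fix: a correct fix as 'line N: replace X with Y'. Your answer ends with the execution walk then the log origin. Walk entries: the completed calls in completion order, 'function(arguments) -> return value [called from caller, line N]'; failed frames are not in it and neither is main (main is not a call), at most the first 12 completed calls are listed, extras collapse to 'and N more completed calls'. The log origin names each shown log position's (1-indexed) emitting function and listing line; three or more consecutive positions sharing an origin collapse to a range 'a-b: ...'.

Answer: the defect is in locate_pivot at line 2.
Key fact: The log first diverges at position 6: the faulty run prints 'driver got 0' where the working version prints 'recursing at 7 carrying 0'.
Call chain: main -> gauge_drift(0, 2) (called at line 38).
First divergence: position 6 — shown 'driver got 0', intended 'recursing at 7 carrying 0'.
Intended log window:
  4: probe_limits done: 7
  5: intermediate pair 7, 7
  6: recursing at 7 carrying 0
  7: recursing at 5 carrying 7
Execution walk:
  probe_limits([3, 7, 1, 3]) -> 7  [called from map_offsets, line 18]
  locate_pivot(7, 0) -> 0  [called from map_offsets, line 21]
  map_offsets([3, 7, 1, 3]) -> 0  [called from main, line 36]
  gauge_drift(0, 2) -> 8  [called from main, line 38]
Origin of each log line:
  1: logged in main at line 35
  2: logged in map_offsets at line 17
  3: logged in probe_limits at line 8
  4: logged in probe_limits at line 13
  5: logged in map_offsets at line 20
  6: logged in main at line 37
  7: logged in gauge_drift at line 24
A correct fix: line 2: replace `>` with `<=`.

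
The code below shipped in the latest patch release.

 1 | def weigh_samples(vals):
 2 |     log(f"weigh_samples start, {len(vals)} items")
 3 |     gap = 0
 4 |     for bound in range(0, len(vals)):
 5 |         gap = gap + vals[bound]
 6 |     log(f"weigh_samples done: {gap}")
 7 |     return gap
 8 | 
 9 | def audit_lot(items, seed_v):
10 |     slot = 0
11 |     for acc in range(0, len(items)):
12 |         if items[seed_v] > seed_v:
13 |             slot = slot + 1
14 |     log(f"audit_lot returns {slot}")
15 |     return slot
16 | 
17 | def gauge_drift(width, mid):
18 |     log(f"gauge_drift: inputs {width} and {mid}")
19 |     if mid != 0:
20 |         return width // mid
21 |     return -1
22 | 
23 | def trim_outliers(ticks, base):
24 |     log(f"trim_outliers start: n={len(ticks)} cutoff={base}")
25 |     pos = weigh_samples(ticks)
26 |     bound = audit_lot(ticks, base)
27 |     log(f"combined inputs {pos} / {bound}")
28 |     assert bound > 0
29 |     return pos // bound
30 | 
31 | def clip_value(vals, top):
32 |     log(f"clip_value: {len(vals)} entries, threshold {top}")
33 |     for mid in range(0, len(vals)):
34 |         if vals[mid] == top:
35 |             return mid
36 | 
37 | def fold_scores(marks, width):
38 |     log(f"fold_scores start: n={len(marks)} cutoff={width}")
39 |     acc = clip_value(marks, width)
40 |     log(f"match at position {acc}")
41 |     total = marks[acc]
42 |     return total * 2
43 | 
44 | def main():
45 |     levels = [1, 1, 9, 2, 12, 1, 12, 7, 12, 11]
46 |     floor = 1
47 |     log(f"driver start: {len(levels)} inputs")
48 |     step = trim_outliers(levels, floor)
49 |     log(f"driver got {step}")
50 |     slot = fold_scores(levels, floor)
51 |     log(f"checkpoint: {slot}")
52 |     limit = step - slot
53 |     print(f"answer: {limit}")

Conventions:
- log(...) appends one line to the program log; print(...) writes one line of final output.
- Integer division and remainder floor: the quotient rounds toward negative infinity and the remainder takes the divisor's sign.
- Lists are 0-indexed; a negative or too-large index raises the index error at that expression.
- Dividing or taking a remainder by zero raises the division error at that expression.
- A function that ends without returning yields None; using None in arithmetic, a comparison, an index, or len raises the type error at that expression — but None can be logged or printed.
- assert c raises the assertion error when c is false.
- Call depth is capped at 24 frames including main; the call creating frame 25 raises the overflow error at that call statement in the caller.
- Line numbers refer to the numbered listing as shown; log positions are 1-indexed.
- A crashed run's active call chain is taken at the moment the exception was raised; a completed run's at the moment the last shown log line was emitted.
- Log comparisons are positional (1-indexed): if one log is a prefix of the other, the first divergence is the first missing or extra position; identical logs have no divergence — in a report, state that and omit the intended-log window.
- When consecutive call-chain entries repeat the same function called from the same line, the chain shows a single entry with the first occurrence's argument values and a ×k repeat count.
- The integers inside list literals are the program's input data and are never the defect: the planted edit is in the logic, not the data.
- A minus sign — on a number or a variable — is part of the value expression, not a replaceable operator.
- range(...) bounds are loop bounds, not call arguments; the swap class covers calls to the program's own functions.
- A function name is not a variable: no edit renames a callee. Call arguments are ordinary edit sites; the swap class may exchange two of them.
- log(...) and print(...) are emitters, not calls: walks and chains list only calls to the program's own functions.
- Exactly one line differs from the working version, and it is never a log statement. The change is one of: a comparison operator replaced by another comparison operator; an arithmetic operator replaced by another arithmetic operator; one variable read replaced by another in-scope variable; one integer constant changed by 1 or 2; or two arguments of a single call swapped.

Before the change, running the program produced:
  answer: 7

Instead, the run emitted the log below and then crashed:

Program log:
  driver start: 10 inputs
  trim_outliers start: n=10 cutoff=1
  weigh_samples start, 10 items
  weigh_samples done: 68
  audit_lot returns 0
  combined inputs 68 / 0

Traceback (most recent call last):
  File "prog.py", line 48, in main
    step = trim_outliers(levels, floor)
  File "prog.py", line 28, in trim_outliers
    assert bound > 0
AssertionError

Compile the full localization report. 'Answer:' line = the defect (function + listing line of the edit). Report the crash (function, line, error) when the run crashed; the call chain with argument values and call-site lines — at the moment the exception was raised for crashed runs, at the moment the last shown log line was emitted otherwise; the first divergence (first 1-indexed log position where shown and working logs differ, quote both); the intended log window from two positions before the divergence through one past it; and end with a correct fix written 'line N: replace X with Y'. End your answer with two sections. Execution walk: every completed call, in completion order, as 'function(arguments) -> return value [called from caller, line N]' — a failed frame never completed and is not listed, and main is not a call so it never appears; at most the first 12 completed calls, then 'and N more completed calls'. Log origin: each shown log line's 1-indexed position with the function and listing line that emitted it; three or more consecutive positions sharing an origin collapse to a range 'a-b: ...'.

Answer: the defect is in audit_lot at line 12.
The tell: The earliest visible damage is log position 5 — 'audit_lot returns 0' rather than the intended 'audit_lot returns 7'.
Crash: trim_outliers, line 28, AssertionError.
Call chain: main -> trim_outliers([1, 1, 9, 2, 12, 1, 12, 7, 12, 11], 1) (called at line 48).
First divergence: position 5; shown 'audit_lot returns 0' vs intended 'audit_lot returns 7'.
Intended log window:
  3: weigh_samples start, 10 items
  4: weigh_samples done: 68
  5: audit_lot returns 7
  6: combined inputs 68 / 7
Execution walk:
  weigh_samples([1, 1, 9, 2, 12, 1, 12, 7, 12, 11]) -> 68  [called from trim_outliers, line 25]
  audit_lot([1, 1, 9, 2, 12, 1, 12, 7, 12, 11], 1) -> 0  [called from trim_outliers, line 26]
Log origin:
  1: from main, line 47
  2: from trim_outliers, line 24
  3: from weigh_samples, line 2
  4: from weigh_samples, line 6
  5: from audit_lot, line 14
  6: from trim_outliers, line 27
A correct fix: line 12: replace `items[seed_v]` with `items[acc]`.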